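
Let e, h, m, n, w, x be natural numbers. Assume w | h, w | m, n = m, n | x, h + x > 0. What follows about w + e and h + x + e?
w + e ≤ h + x + e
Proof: n = m and n | x, so m | x. w | m, so w | x. Since w | h, w | h + x. Since h + x > 0, w ≤ h + x. Then w + e ≤ h + x + e.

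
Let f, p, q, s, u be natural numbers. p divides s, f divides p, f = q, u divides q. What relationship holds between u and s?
u divides s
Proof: f = q and f divides p, thus q divides p. u divides q, so u divides p. Since p divides s, u divides s.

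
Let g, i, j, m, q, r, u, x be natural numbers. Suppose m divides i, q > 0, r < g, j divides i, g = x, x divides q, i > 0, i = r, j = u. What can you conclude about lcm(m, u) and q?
lcm(m, u) < q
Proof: j = u and j divides i, so u divides i. Since m divides i, lcm(m, u) divides i. i > 0, so lcm(m, u) ≤ i. Since i = r, lcm(m, u) ≤ r. Because g = x and r < g, r < x. From x divides q and q > 0, x ≤ q. Since r < x, r < q. lcm(m, u) ≤ r, so lcm(m, u) < q.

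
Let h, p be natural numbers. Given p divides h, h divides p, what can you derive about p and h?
p = h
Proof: p divides h and h divides p. By mutual divisibility, p = h.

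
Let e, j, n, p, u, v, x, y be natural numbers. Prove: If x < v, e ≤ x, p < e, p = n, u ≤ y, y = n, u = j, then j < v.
u = j and u ≤ y, hence j ≤ y. Since y = n, j ≤ n. p < e and e ≤ x, thus p < x. Since p = n, n < x. x < v, so n < v. j ≤ n, so j < v.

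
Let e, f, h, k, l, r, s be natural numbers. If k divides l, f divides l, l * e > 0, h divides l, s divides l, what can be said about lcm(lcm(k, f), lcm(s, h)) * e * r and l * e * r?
lcm(lcm(k, f), lcm(s, h)) * e * r ≤ l * e * r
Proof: k divides l and f divides l, therefore lcm(k, f) divides l. s divides l and h divides l, hence lcm(s, h) divides l. lcm(k, f) divides l, so lcm(lcm(k, f), lcm(s, h)) divides l. Then lcm(lcm(k, f), lcm(s, h)) * e divides l * e. l * e > 0, so lcm(lcm(k, f), lcm(s, h)) * e ≤ l * e. By multiplying by a non-negative, lcm(lcm(k, f), lcm(s, h)) * e * r ≤ l * e * r.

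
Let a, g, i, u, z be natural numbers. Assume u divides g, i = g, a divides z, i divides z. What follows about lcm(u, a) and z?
lcm(u, a) divides z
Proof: From i = g and i divides z, g divides z. u divides g, so u divides z. Because a divides z, lcm(u, a) divides z.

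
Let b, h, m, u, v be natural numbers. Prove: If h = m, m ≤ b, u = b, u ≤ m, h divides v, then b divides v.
u = b and u ≤ m, hence b ≤ m. m ≤ b, so m = b. Since h = m, h = b. h divides v, so b divides v.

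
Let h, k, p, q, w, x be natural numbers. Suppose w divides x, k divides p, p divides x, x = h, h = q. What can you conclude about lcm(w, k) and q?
lcm(w, k) divides q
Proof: x = h and h = q, so x = q. From k divides p and p divides x, k divides x. w divides x, so lcm(w, k) divides x. x = q, so lcm(w, k) divides q.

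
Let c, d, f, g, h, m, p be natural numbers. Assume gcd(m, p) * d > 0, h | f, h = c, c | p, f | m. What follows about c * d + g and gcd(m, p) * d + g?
c * d + g ≤ gcd(m, p) * d + g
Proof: h | f and f | m, so h | m. h = c, so c | m. c | p, so c | gcd(m, p). Then c * d | gcd(m, p) * d. Because gcd(m, p) * d > 0, c * d ≤ gcd(m, p) * d. Then c * d + g ≤ gcd(m, p) * d + g.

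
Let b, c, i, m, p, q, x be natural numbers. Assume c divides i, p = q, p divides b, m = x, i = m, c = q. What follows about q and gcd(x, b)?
q divides gcd(x, b)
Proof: i = m and m = x, so i = x. c = q and c divides i, therefore q divides i. Since i = x, q divides x. p = q and p divides b, so q divides b. q divides x, so q divides gcd(x, b).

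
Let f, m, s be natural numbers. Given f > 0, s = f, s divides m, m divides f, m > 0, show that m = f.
From m divides f and f > 0, m ≤ f. s = f and s divides m, therefore f divides m. Since m > 0, f ≤ m. m ≤ f, so m = f.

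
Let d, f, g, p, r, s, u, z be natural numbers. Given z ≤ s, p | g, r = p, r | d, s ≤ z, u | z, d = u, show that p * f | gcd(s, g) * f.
d = u and r | d, so r | u. Because r = p, p | u. Because z ≤ s and s ≤ z, z = s. Since u | z, u | s. Since p | u, p | s. Since p | g, p | gcd(s, g). Then p * f | gcd(s, g) * f.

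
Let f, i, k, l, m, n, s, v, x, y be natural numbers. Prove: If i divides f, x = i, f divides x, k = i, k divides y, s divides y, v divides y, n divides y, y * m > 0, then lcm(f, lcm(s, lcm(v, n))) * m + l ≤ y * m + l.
From x = i and f divides x, f divides i. Since i divides f, i = f. k = i and k divides y, thus i divides y. Since i = f, f divides y. v divides y and n divides y, hence lcm(v, n) divides y. s divides y, so lcm(s, lcm(v, n)) divides y. f divides y, so lcm(f, lcm(s, lcm(v, n))) divides y. Then lcm(f, lcm(s, lcm(v, n))) * m divides y * m. y * m > 0, so lcm(f, lcm(s, lcm(v, n))) * m ≤ y * m. Then lcm(f, lcm(s, lcm(v, n))) * m + l ≤ y * m + l.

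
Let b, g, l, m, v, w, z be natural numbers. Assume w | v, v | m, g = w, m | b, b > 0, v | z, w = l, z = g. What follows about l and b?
l ≤ b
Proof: z = g and v | z, thus v | g. Since g = w, v | w. Since w | v, v = w. v | m and m | b, so v | b. From v = w, w | b. Since w = l, l | b. Since b > 0, l ≤ b.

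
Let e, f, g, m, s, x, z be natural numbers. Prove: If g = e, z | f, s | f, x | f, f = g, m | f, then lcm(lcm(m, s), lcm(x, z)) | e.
Because f = g and g = e, f = e. m | f and s | f, hence lcm(m, s) | f. Since x | f and z | f, lcm(x, z) | f. Since lcm(m, s) | f, lcm(lcm(m, s), lcm(x, z)) | f. Since f = e, lcm(lcm(m, s), lcm(x, z)) | e.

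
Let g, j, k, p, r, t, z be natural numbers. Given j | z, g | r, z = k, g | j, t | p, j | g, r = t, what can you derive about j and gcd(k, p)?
j | gcd(k, p)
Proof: Because z = k and j | z, j | k. Since g | j and j | g, g = j. r = t and g | r, so g | t. t | p, so g | p. Since g = j, j | p. Since j | k, j | gcd(k, p).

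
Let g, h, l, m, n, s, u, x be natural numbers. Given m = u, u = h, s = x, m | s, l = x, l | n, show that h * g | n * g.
m = u and u = h, thus m = h. From s = x and m | s, m | x. Because l = x and l | n, x | n. Since m | x, m | n. Since m = h, h | n. Then h * g | n * g.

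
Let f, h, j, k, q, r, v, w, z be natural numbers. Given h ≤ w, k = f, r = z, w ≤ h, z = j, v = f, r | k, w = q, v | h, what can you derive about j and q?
j | q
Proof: Since r = z and z = j, r = j. From h ≤ w and w ≤ h, h = w. w = q, so h = q. k = f and r | k, therefore r | f. v = f and v | h, hence f | h. Since r | f, r | h. Since h = q, r | q. From r = j, j | q.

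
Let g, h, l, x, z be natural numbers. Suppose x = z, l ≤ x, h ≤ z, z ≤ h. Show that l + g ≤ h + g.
z ≤ h and h ≤ z, thus z = h. x = z and l ≤ x, therefore l ≤ z. z = h, so l ≤ h. Then l + g ≤ h + g.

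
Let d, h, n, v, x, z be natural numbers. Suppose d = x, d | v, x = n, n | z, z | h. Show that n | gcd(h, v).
Because n | z and z | h, n | h. d = x and x = n, hence d = n. d | v, so n | v. Since n | h, n | gcd(h, v).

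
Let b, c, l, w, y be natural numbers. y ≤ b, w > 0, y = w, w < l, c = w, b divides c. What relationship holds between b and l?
b < l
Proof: y = w and y ≤ b, therefore w ≤ b. Since c = w and b divides c, b divides w. Since w > 0, b ≤ w. w ≤ b, so w = b. w < l, so b < l.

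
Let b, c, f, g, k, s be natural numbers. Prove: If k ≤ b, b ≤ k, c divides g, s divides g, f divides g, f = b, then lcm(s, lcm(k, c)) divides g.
b ≤ k and k ≤ b, hence b = k. f = b, so f = k. f divides g, so k divides g. From c divides g, lcm(k, c) divides g. Since s divides g, lcm(s, lcm(k, c)) divides g.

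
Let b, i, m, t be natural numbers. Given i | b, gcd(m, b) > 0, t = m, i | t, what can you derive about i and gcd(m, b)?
i ≤ gcd(m, b)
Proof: Since t = m and i | t, i | m. i | b, so i | gcd(m, b). gcd(m, b) > 0, so i ≤ gcd(m, b).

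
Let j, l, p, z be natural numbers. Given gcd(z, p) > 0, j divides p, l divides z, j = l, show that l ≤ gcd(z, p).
j = l and j divides p, therefore l divides p. Because l divides z, l divides gcd(z, p). Because gcd(z, p) > 0, l ≤ gcd(z, p).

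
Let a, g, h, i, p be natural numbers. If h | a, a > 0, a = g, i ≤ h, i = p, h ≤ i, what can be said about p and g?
p ≤ g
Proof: h ≤ i and i ≤ h, therefore h = i. Since i = p, h = p. h | a and a > 0, thus h ≤ a. h = p, so p ≤ a. a = g, so p ≤ g.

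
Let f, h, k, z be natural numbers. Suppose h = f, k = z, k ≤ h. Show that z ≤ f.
k = z and k ≤ h, hence z ≤ h. Because h = f, z ≤ f.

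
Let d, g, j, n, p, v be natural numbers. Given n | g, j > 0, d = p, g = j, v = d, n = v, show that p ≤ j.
v = d and d = p, thus v = p. Because n = v and n | g, v | g. g = j, so v | j. Since j > 0, v ≤ j. Since v = p, p ≤ j.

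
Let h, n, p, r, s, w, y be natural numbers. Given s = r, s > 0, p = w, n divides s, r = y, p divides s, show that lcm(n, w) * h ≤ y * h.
s = r and r = y, thus s = y. Because p = w and p divides s, w divides s. Since n divides s, lcm(n, w) divides s. s > 0, so lcm(n, w) ≤ s. Since s = y, lcm(n, w) ≤ y. By multiplying by a non-negative, lcm(n, w) * h ≤ y * h.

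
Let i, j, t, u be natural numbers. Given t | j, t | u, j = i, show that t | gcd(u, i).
From j = i and t | j, t | i. Since t | u, t | gcd(u, i).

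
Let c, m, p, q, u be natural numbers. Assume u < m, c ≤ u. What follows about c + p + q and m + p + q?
c + p + q < m + p + q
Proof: From c ≤ u and u < m, c < m. Then c + p < m + p. Then c + p + q < m + p + q.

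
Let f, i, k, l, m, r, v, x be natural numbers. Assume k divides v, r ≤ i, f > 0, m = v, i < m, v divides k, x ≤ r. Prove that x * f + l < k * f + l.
v divides k and k divides v, therefore v = k. From m = v, m = k. x ≤ r and r ≤ i, thus x ≤ i. From i < m, x < m. Since m = k, x < k. Since f > 0, by multiplying by a positive, x * f < k * f. Then x * f + l < k * f + l.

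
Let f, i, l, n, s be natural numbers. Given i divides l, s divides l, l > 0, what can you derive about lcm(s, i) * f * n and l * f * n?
lcm(s, i) * f * n ≤ l * f * n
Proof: s divides l and i divides l, therefore lcm(s, i) divides l. l > 0, so lcm(s, i) ≤ l. By multiplying by a non-negative, lcm(s, i) * f ≤ l * f. By multiplying by a non-negative, lcm(s, i) * f * n ≤ l * f * n.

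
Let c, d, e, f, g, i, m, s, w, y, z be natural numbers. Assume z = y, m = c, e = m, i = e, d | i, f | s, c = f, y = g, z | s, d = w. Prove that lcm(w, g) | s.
From i = e and e = m, i = m. Because d | i, d | m. Since m = c, d | c. c = f, so d | f. Since f | s, d | s. d = w, so w | s. Since z = y and z | s, y | s. Since y = g, g | s. Since w | s, lcm(w, g) | s.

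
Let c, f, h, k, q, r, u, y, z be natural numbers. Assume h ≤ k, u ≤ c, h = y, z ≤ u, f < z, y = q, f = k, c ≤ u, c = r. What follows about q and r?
q < r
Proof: Since h = y and y = q, h = q. Because u ≤ c and c ≤ u, u = c. Since c = r, u = r. f = k and f < z, hence k < z. z ≤ u, so k < u. u = r, so k < r. h ≤ k, so h < r. Since h = q, q < r.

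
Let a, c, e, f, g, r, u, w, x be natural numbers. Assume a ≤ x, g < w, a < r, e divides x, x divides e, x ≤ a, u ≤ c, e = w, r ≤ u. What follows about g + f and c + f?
g + f < c + f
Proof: Since x divides e and e divides x, x = e. e = w, so x = w. Since a ≤ x and x ≤ a, a = x. a < r, so x < r. x = w, so w < r. Since r ≤ u and u ≤ c, r ≤ c. Since w < r, w < c. g < w, so g < c. Then g + f < c + f.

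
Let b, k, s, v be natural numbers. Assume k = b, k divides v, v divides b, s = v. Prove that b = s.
Since k = b and k divides v, b divides v. Since v divides b, v = b. Since s = v, s = b. Then b = s.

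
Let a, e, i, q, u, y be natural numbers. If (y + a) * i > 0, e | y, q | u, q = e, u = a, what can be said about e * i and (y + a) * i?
e * i ≤ (y + a) * i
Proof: u = a and q | u, hence q | a. q = e, so e | a. Since e | y, e | y + a. Then e * i | (y + a) * i. (y + a) * i > 0, so e * i ≤ (y + a) * i.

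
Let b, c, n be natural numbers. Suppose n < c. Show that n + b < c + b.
n < c. By adding to both sides, n + b < c + b.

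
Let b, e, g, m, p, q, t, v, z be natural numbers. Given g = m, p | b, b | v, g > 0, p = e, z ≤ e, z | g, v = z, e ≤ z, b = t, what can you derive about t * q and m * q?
t * q ≤ m * q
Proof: e ≤ z and z ≤ e, hence e = z. Since p = e, p = z. From p | b, z | b. v = z and b | v, hence b | z. Since z | b, z = b. Since z | g and g > 0, z ≤ g. Since g = m, z ≤ m. z = b, so b ≤ m. Since b = t, t ≤ m. Then t * q ≤ m * q.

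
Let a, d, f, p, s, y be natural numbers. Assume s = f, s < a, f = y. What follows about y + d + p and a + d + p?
y + d + p < a + d + p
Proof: From s = f and f = y, s = y. Since s < a, y < a. Then y + d < a + d. Then y + d + p < a + d + p.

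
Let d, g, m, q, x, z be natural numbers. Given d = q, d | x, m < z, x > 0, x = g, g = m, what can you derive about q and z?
q < z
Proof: Because x = g and g = m, x = m. d | x and x > 0, therefore d ≤ x. Because d = q, q ≤ x. From x = m, q ≤ m. From m < z, q < z.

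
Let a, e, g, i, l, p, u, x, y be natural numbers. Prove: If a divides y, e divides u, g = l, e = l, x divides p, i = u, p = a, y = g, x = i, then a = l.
Since e = l and e divides u, l divides u. x = i and i = u, thus x = u. Since x divides p, u divides p. p = a, so u divides a. l divides u, so l divides a. y = g and a divides y, hence a divides g. g = l, so a divides l. l divides a, so l = a. Then a = l.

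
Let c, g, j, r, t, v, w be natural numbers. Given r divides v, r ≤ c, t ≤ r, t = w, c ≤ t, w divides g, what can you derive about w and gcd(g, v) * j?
w divides gcd(g, v) * j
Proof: r ≤ c and c ≤ t, therefore r ≤ t. Since t ≤ r, r = t. Because t = w, r = w. r divides v, so w divides v. Since w divides g, w divides gcd(g, v). Then w divides gcd(g, v) * j.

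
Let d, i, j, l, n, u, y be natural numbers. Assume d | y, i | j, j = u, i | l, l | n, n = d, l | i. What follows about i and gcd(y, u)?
i | gcd(y, u)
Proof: l | i and i | l, so l = i. n = d and l | n, hence l | d. d | y, so l | y. Since l = i, i | y. j = u and i | j, thus i | u. Since i | y, i | gcd(y, u).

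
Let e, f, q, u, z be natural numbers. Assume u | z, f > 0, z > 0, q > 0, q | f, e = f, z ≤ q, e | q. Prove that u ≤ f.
u | z and z > 0, so u ≤ z. Because q | f and f > 0, q ≤ f. e | q and q > 0, thus e ≤ q. Since e = f, f ≤ q. Since q ≤ f, q = f. Since z ≤ q, z ≤ f. u ≤ z, so u ≤ f.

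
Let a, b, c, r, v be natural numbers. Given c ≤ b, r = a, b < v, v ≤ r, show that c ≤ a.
c ≤ b and b < v, therefore c < v. r = a and v ≤ r, so v ≤ a. c < v, so c < a. Then c ≤ a.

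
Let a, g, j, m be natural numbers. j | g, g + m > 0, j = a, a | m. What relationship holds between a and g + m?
a ≤ g + m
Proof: j = a and j | g, therefore a | g. Since a | m, a | g + m. Since g + m > 0, a ≤ g + m.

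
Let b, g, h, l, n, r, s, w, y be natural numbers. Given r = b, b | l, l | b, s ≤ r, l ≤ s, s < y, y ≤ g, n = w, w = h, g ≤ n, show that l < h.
Because b | l and l | b, b = l. r = b, so r = l. s ≤ r, so s ≤ l. Since l ≤ s, s = l. Since s < y, l < y. Since n = w and w = h, n = h. g ≤ n, so g ≤ h. From y ≤ g, y ≤ h. l < y, so l < h.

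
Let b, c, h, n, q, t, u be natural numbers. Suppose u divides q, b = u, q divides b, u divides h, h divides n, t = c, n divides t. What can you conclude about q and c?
q divides c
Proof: b = u and q divides b, hence q divides u. From u divides q, u = q. u divides h and h divides n, so u divides n. Because t = c and n divides t, n divides c. u divides n, so u divides c. Since u = q, q divides c.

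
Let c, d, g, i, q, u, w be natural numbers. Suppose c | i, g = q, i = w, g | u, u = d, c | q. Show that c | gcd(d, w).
g = q and g | u, thus q | u. Since u = d, q | d. c | q, so c | d. Since i = w and c | i, c | w. c | d, so c | gcd(d, w).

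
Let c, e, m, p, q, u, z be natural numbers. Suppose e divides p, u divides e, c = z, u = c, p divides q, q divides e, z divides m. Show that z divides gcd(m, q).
Since u = c and c = z, u = z. e divides p and p divides q, hence e divides q. q divides e, so e = q. u divides e, so u divides q. u = z, so z divides q. z divides m, so z divides gcd(m, q).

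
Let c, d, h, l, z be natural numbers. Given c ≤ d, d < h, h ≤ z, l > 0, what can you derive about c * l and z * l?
c * l < z * l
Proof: c ≤ d and d < h, thus c < h. h ≤ z, so c < z. Since l > 0, by multiplying by a positive, c * l < z * l.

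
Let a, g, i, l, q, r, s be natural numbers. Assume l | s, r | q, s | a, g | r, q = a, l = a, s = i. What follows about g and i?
g | i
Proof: Since l = a and l | s, a | s. Since s | a, a = s. s = i, so a = i. q = a and r | q, therefore r | a. a = i, so r | i. g | r, so g | i.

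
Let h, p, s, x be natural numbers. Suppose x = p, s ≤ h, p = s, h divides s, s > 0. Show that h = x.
Since x = p and p = s, x = s. h divides s and s > 0, therefore h ≤ s. Since s ≤ h, s = h. Since x = s, x = h. Then h = x.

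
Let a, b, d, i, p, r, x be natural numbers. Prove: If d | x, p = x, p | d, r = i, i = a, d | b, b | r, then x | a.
p = x and p | d, so x | d. Since d | x, d = x. r = i and i = a, so r = a. Since d | b and b | r, d | r. Since r = a, d | a. Since d = x, x | a.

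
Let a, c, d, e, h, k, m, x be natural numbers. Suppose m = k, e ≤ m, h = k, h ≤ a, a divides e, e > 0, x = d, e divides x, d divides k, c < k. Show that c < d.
m = k and e ≤ m, so e ≤ k. From h = k and h ≤ a, k ≤ a. Because a divides e and e > 0, a ≤ e. k ≤ a, so k ≤ e. Since e ≤ k, e = k. x = d and e divides x, therefore e divides d. Because e = k, k divides d. d divides k, so k = d. c < k, so c < d.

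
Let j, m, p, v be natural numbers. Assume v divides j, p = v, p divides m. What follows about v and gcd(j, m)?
v divides gcd(j, m)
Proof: p = v and p divides m, hence v divides m. v divides j, so v divides gcd(j, m).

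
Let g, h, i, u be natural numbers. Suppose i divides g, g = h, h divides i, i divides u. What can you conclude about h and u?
h divides u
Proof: g = h and i divides g, hence i divides h. h divides i, so i = h. Since i divides u, h divides u.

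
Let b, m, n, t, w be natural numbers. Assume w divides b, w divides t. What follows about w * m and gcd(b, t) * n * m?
w * m divides gcd(b, t) * n * m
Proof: From w divides b and w divides t, w divides gcd(b, t). Then w divides gcd(b, t) * n. Then w * m divides gcd(b, t) * n * m.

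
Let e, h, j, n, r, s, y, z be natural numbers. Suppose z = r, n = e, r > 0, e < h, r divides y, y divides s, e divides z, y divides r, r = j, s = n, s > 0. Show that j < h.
Since z = r and e divides z, e divides r. From r > 0, e ≤ r. y divides r and r divides y, thus y = r. s = n and n = e, so s = e. y divides s and s > 0, so y ≤ s. Since s = e, y ≤ e. y = r, so r ≤ e. e ≤ r, so e = r. Since e < h, r < h. r = j, so j < h.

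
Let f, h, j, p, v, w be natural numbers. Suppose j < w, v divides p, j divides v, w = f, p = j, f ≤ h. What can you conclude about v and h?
v < h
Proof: Since p = j and v divides p, v divides j. Since j divides v, j = v. w = f and j < w, thus j < f. f ≤ h, so j < h. j = v, so v < h.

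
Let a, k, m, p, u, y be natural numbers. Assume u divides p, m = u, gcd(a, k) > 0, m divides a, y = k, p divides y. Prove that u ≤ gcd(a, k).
m = u and m divides a, therefore u divides a. u divides p and p divides y, thus u divides y. y = k, so u divides k. Because u divides a, u divides gcd(a, k). Since gcd(a, k) > 0, u ≤ gcd(a, k).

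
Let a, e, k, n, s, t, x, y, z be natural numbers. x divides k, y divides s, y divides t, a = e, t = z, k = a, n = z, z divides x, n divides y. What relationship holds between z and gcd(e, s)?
z divides gcd(e, s)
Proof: k = a and a = e, thus k = e. Since x divides k, x divides e. Since z divides x, z divides e. Since t = z and y divides t, y divides z. n = z and n divides y, hence z divides y. From y divides z, y = z. Since y divides s, z divides s. Since z divides e, z divides gcd(e, s).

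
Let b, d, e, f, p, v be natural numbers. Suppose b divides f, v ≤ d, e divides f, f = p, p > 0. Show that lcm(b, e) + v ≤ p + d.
b divides f and e divides f, so lcm(b, e) divides f. Since f = p, lcm(b, e) divides p. From p > 0, lcm(b, e) ≤ p. Since v ≤ d, lcm(b, e) + v ≤ p + d.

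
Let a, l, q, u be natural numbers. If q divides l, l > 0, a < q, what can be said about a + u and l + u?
a + u < l + u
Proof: Since q divides l and l > 0, q ≤ l. a < q, so a < l. Then a + u < l + u.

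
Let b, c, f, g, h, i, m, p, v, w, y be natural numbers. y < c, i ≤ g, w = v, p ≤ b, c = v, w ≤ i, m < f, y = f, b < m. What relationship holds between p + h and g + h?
p + h < g + h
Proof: p ≤ b and b < m, hence p < m. m < f, so p < f. Since y = f and y < c, f < c. c = v, so f < v. Since w = v and w ≤ i, v ≤ i. Since f < v, f < i. p < f, so p < i. i ≤ g, so p < g. Then p + h < g + h.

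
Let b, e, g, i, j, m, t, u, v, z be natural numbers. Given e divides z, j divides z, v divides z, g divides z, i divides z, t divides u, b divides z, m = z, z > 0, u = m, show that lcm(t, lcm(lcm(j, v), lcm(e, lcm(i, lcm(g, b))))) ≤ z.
u = m and m = z, thus u = z. Because t divides u, t divides z. Since j divides z and v divides z, lcm(j, v) divides z. g divides z and b divides z, hence lcm(g, b) divides z. Since i divides z, lcm(i, lcm(g, b)) divides z. e divides z, so lcm(e, lcm(i, lcm(g, b))) divides z. lcm(j, v) divides z, so lcm(lcm(j, v), lcm(e, lcm(i, lcm(g, b)))) divides z. Since t divides z, lcm(t, lcm(lcm(j, v), lcm(e, lcm(i, lcm(g, b))))) divides z. Since z > 0, lcm(t, lcm(lcm(j, v), lcm(e, lcm(i, lcm(g, b))))) ≤ z.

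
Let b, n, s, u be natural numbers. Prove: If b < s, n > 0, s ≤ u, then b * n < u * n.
Since b < s and s ≤ u, b < u. Since n > 0, by multiplying by a positive, b * n < u * n.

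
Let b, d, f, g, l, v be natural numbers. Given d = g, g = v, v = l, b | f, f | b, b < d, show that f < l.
From d = g and g = v, d = v. v = l, so d = l. b | f and f | b, so b = f. Because b < d, f < d. d = l, so f < l.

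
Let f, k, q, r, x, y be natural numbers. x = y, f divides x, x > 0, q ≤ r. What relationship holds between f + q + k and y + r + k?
f + q + k ≤ y + r + k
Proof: Since f divides x and x > 0, f ≤ x. Since x = y, f ≤ y. q ≤ r, so f + q ≤ y + r. Then f + q + k ≤ y + r + k.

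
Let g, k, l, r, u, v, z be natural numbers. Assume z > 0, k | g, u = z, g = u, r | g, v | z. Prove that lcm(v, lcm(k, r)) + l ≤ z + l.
From k | g and r | g, lcm(k, r) | g. g = u, so lcm(k, r) | u. u = z, so lcm(k, r) | z. Since v | z, lcm(v, lcm(k, r)) | z. z > 0, so lcm(v, lcm(k, r)) ≤ z. Then lcm(v, lcm(k, r)) + l ≤ z + l.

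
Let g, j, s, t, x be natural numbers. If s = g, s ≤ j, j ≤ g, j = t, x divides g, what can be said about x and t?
x divides t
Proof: s = g and s ≤ j, hence g ≤ j. j ≤ g, so g = j. j = t, so g = t. Because x divides g, x divides t.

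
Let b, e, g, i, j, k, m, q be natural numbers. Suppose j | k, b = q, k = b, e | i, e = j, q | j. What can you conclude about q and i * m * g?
q | i * m * g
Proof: k = b and b = q, thus k = q. Since j | k, j | q. Since q | j, j = q. e = j and e | i, thus j | i. j = q, so q | i. Then q | i * m. Then q | i * m * g.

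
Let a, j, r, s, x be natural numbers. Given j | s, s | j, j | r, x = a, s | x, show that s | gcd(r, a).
j | s and s | j, therefore j = s. j | r, so s | r. x = a and s | x, hence s | a. s | r, so s | gcd(r, a).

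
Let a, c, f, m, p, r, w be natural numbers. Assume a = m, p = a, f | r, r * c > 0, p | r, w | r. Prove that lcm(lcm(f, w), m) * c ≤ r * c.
f | r and w | r, thus lcm(f, w) | r. p = a and a = m, hence p = m. Since p | r, m | r. lcm(f, w) | r, so lcm(lcm(f, w), m) | r. Then lcm(lcm(f, w), m) * c | r * c. r * c > 0, so lcm(lcm(f, w), m) * c ≤ r * c.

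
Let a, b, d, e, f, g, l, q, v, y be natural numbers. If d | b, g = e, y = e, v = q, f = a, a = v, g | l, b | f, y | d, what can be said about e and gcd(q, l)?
e | gcd(q, l)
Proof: a = v and v = q, hence a = q. From y | d and d | b, y | b. Since f = a and b | f, b | a. y | b, so y | a. From y = e, e | a. a = q, so e | q. Since g = e and g | l, e | l. e | q, so e | gcd(q, l).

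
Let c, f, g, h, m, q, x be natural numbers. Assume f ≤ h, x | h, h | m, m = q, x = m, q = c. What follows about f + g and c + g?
f + g ≤ c + g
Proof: m = q and q = c, thus m = c. x = m and x | h, thus m | h. Since h | m, h = m. f ≤ h, so f ≤ m. Since m = c, f ≤ c. Then f + g ≤ c + g.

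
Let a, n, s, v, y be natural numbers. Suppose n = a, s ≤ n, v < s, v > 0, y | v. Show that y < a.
y | v and v > 0, hence y ≤ v. Because v < s, y < s. s ≤ n, so y < n. Since n = a, y < a.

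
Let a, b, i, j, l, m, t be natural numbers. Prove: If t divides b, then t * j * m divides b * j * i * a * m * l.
t divides b, therefore t * j divides b * j. Then t * j divides b * j * i. Then t * j divides b * j * i * a. Then t * j * m divides b * j * i * a * m. Then t * j * m divides b * j * i * a * m * l.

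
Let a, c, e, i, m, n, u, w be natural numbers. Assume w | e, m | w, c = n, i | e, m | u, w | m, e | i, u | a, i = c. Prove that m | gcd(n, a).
From i = c and c = n, i = n. w | m and m | w, so w = m. e | i and i | e, so e = i. Since w | e, w | i. w = m, so m | i. Because i = n, m | n. m | u and u | a, therefore m | a. m | n, so m | gcd(n, a).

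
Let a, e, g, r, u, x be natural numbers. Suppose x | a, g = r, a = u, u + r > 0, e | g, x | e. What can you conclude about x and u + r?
x ≤ u + r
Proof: a = u and x | a, hence x | u. Because g = r and e | g, e | r. x | e, so x | r. x | u, so x | u + r. u + r > 0, so x ≤ u + r.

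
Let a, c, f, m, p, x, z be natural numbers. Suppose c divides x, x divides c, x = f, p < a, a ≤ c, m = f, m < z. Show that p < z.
From c divides x and x divides c, c = x. Since x = f, c = f. Because p < a and a ≤ c, p < c. From c = f, p < f. m = f and m < z, so f < z. p < f, so p < z.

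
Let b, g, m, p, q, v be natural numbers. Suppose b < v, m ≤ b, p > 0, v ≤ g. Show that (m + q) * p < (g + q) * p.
From m ≤ b and b < v, m < v. v ≤ g, so m < g. Then m + q < g + q. Since p > 0, (m + q) * p < (g + q) * p.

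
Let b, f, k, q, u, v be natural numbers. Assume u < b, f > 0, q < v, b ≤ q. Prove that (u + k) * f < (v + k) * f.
Since b ≤ q and q < v, b < v. u < b, so u < v. Then u + k < v + k. f > 0, so (u + k) * f < (v + k) * f.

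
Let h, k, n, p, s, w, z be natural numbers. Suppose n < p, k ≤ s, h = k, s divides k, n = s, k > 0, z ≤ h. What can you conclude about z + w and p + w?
z + w < p + w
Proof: h = k and z ≤ h, thus z ≤ k. s divides k and k > 0, so s ≤ k. Since k ≤ s, s = k. Since n = s and n < p, s < p. s = k, so k < p. z ≤ k, so z < p. Then z + w < p + w.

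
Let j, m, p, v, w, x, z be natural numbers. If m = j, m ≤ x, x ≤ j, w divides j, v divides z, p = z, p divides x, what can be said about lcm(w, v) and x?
lcm(w, v) divides x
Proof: m = j and m ≤ x, therefore j ≤ x. Since x ≤ j, j = x. Since w divides j, w divides x. p = z and p divides x, thus z divides x. Since v divides z, v divides x. Since w divides x, lcm(w, v) divides x.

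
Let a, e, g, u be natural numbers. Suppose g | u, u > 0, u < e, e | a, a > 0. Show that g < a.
g | u and u > 0, therefore g ≤ u. u < e, so g < e. From e | a and a > 0, e ≤ a. Since g < e, g < a.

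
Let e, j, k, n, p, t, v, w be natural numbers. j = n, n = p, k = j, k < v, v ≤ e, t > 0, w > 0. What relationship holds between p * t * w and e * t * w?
p * t * w < e * t * w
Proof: Because j = n and n = p, j = p. From k = j and k < v, j < v. j = p, so p < v. Since v ≤ e, p < e. t > 0, so p * t < e * t. Since w > 0, p * t * w < e * t * w.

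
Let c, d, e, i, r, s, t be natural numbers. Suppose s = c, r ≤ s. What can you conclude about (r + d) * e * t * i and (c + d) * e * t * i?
(r + d) * e * t * i ≤ (c + d) * e * t * i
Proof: s = c and r ≤ s, thus r ≤ c. Then r + d ≤ c + d. Then (r + d) * e ≤ (c + d) * e. Then (r + d) * e * t ≤ (c + d) * e * t. Then (r + d) * e * t * i ≤ (c + d) * e * t * i.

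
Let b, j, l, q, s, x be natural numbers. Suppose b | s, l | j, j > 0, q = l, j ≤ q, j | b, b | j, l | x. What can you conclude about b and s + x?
b | s + x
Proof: Because l | j and j > 0, l ≤ j. q = l and j ≤ q, hence j ≤ l. Because l ≤ j, l = j. Because j | b and b | j, j = b. l = j, so l = b. l | x, so b | x. Since b | s, b | s + x.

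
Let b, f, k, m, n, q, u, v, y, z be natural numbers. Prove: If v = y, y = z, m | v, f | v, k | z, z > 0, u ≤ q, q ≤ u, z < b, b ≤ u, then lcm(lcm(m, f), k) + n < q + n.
v = y and y = z, so v = z. m | v and f | v, therefore lcm(m, f) | v. Since v = z, lcm(m, f) | z. k | z, so lcm(lcm(m, f), k) | z. Since z > 0, lcm(lcm(m, f), k) ≤ z. u ≤ q and q ≤ u, therefore u = q. Because z < b and b ≤ u, z < u. Since u = q, z < q. Since lcm(lcm(m, f), k) ≤ z, lcm(lcm(m, f), k) < q. Then lcm(lcm(m, f), k) + n < q + n.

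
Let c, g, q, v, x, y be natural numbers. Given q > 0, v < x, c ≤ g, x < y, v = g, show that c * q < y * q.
From v = g and v < x, g < x. x < y, so g < y. From c ≤ g, c < y. q > 0, so c * q < y * q.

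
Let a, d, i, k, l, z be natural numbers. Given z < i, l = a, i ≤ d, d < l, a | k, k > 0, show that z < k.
Since i ≤ d and d < l, i < l. Since l = a, i < a. z < i, so z < a. Since a | k and k > 0, a ≤ k. z < a, so z < k.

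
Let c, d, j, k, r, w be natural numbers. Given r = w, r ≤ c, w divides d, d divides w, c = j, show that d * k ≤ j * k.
w divides d and d divides w, so w = d. Since r = w, r = d. Because c = j and r ≤ c, r ≤ j. r = d, so d ≤ j. By multiplying by a non-negative, d * k ≤ j * k.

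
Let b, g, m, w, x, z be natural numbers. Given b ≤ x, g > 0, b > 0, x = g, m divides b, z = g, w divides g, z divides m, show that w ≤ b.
z divides m and m divides b, thus z divides b. z = g, so g divides b. b > 0, so g ≤ b. x = g and b ≤ x, hence b ≤ g. g ≤ b, so g = b. w divides g and g > 0, thus w ≤ g. Since g = b, w ≤ b.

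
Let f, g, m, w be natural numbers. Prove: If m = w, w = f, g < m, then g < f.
Since m = w and w = f, m = f. From g < m, g < f.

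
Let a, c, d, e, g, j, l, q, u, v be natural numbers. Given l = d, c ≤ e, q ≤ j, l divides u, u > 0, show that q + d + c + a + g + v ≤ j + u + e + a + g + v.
From l divides u and u > 0, l ≤ u. Since l = d, d ≤ u. c ≤ e, so d + c ≤ u + e. Then d + c + a ≤ u + e + a. Then d + c + a + g ≤ u + e + a + g. q ≤ j, so q + d + c + a + g ≤ j + u + e + a + g. Then q + d + c + a + g + v ≤ j + u + e + a + g + v.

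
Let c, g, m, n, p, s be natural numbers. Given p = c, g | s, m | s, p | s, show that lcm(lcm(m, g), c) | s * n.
m | s and g | s, therefore lcm(m, g) | s. p = c and p | s, therefore c | s. Since lcm(m, g) | s, lcm(lcm(m, g), c) | s. Then lcm(lcm(m, g), c) | s * n.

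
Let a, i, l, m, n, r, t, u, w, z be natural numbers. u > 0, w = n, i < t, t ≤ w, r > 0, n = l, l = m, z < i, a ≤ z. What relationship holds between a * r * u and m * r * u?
a * r * u < m * r * u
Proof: From n = l and l = m, n = m. From a ≤ z and z < i, a < i. w = n and t ≤ w, so t ≤ n. i < t, so i < n. a < i, so a < n. From n = m, a < m. From r > 0, by multiplying by a positive, a * r < m * r. Since u > 0, by multiplying by a positive, a * r * u < m * r * u.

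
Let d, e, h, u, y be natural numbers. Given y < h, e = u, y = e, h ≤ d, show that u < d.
y = e and e = u, hence y = u. Since y < h and h ≤ d, y < d. y = u, so u < d.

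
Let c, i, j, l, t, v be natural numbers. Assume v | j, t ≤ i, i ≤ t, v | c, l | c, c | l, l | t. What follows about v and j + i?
v | j + i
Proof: t ≤ i and i ≤ t, hence t = i. l | c and c | l, thus l = c. l | t, so c | t. v | c, so v | t. t = i, so v | i. v | j, so v | j + i.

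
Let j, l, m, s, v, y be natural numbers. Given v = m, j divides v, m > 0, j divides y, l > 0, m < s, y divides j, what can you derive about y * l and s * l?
y * l < s * l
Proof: j divides y and y divides j, so j = y. v = m and j divides v, so j divides m. Because m > 0, j ≤ m. Since m < s, j < s. j = y, so y < s. Since l > 0, by multiplying by a positive, y * l < s * l.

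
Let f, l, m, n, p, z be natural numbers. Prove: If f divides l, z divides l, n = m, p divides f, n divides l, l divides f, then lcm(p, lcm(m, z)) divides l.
f divides l and l divides f, thus f = l. Since p divides f, p divides l. n = m and n divides l, so m divides l. z divides l, so lcm(m, z) divides l. Since p divides l, lcm(p, lcm(m, z)) divides l.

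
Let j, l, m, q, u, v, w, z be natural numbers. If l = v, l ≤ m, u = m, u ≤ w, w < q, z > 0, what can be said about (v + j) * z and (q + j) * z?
(v + j) * z < (q + j) * z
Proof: Because u = m and u ≤ w, m ≤ w. Because l ≤ m, l ≤ w. w < q, so l < q. Since l = v, v < q. Then v + j < q + j. Since z > 0, by multiplying by a positive, (v + j) * z < (q + j) * z.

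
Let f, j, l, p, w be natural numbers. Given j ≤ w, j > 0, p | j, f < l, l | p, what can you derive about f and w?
f < w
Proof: Since l | p and p | j, l | j. j > 0, so l ≤ j. j ≤ w, so l ≤ w. f < l, so f < w.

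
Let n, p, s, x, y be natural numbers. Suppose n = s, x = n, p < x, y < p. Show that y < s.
Since x = n and n = s, x = s. Since p < x, p < s. Since y < p, y < s.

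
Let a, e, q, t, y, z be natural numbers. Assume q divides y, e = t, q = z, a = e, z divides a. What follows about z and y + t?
z divides y + t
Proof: q = z and q divides y, thus z divides y. a = e and e = t, thus a = t. Since z divides a, z divides t. Since z divides y, z divides y + t.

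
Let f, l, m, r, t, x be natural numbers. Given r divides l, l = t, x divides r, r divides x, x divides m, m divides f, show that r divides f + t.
x divides r and r divides x, therefore x = r. x divides m and m divides f, hence x divides f. Since x = r, r divides f. l = t and r divides l, therefore r divides t. r divides f, so r divides f + t.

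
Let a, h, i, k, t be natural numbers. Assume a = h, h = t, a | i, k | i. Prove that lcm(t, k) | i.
Because a = h and h = t, a = t. From a | i, t | i. k | i, so lcm(t, k) | i.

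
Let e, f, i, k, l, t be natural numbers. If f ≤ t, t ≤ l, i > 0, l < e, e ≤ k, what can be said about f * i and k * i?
f * i < k * i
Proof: Because f ≤ t and t ≤ l, f ≤ l. l < e and e ≤ k, therefore l < k. Since f ≤ l, f < k. Combined with i > 0, by multiplying by a positive, f * i < k * i.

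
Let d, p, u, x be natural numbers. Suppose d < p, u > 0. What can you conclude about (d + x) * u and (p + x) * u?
(d + x) * u < (p + x) * u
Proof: d < p, hence d + x < p + x. u > 0, so (d + x) * u < (p + x) * u.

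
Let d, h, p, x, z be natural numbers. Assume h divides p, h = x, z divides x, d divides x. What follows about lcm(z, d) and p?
lcm(z, d) divides p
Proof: Because z divides x and d divides x, lcm(z, d) divides x. h = x and h divides p, hence x divides p. Since lcm(z, d) divides x, lcm(z, d) divides p.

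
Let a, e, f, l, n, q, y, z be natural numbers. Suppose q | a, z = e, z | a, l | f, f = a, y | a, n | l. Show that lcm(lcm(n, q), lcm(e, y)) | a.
n | l and l | f, thus n | f. f = a, so n | a. Since q | a, lcm(n, q) | a. Since z = e and z | a, e | a. y | a, so lcm(e, y) | a. Since lcm(n, q) | a, lcm(lcm(n, q), lcm(e, y)) | a.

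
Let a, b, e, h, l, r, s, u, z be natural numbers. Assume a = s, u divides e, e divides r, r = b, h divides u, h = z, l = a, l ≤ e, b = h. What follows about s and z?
s ≤ z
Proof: r = b and b = h, so r = h. e divides r, so e divides h. Since h divides u and u divides e, h divides e. Because e divides h, e = h. Since h = z, e = z. Because l = a and l ≤ e, a ≤ e. a = s, so s ≤ e. Since e = z, s ≤ z.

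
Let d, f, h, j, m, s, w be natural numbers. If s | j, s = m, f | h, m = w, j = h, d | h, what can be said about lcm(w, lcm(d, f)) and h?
lcm(w, lcm(d, f)) | h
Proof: s = m and s | j, so m | j. j = h, so m | h. m = w, so w | h. From d | h and f | h, lcm(d, f) | h. From w | h, lcm(w, lcm(d, f)) | h.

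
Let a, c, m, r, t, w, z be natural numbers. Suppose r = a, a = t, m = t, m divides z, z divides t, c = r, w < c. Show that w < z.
From r = a and a = t, r = t. m = t and m divides z, so t divides z. Since z divides t, t = z. Since r = t, r = z. c = r and w < c, so w < r. r = z, so w < z.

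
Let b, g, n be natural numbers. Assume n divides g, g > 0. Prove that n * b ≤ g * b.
n divides g and g > 0, hence n ≤ g. By multiplying by a non-negative, n * b ≤ g * b.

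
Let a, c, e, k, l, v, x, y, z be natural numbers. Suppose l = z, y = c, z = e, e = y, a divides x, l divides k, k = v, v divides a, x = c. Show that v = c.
v divides a and a divides x, thus v divides x. Since x = c, v divides c. z = e and e = y, therefore z = y. l = z and l divides k, thus z divides k. Since k = v, z divides v. z = y, so y divides v. Since y = c, c divides v. v divides c, so v = c.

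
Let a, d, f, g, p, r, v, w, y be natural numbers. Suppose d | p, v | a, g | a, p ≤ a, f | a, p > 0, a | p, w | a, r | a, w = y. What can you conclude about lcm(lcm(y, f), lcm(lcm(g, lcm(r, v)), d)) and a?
lcm(lcm(y, f), lcm(lcm(g, lcm(r, v)), d)) | a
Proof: w = y and w | a, thus y | a. Since f | a, lcm(y, f) | a. Because r | a and v | a, lcm(r, v) | a. Since g | a, lcm(g, lcm(r, v)) | a. a | p and p > 0, therefore a ≤ p. p ≤ a, so p = a. Since d | p, d | a. lcm(g, lcm(r, v)) | a, so lcm(lcm(g, lcm(r, v)), d) | a. lcm(y, f) | a, so lcm(lcm(y, f), lcm(lcm(g, lcm(r, v)), d)) | a.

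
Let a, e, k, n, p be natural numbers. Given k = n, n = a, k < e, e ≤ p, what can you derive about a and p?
a < p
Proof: k = n and n = a, hence k = a. k < e and e ≤ p, so k < p. Since k = a, a < p.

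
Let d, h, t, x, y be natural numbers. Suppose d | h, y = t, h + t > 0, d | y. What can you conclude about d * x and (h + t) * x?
d * x ≤ (h + t) * x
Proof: From y = t and d | y, d | t. From d | h, d | h + t. Since h + t > 0, d ≤ h + t. Then d * x ≤ (h + t) * x.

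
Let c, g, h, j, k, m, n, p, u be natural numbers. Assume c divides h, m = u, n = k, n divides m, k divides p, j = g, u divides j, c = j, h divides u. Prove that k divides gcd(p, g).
Because c = j and c divides h, j divides h. h divides u, so j divides u. Since u divides j, u = j. Since j = g, u = g. m = u and n divides m, thus n divides u. n = k, so k divides u. Since u = g, k divides g. Since k divides p, k divides gcd(p, g).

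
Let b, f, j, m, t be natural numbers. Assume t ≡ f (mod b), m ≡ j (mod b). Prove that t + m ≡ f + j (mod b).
Because t ≡ f (mod b) and m ≡ j (mod b), by adding congruences, t + m ≡ f + j (mod b).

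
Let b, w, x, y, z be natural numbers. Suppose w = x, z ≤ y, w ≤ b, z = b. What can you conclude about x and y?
x ≤ y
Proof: From z = b and z ≤ y, b ≤ y. Since w ≤ b, w ≤ y. w = x, so x ≤ y.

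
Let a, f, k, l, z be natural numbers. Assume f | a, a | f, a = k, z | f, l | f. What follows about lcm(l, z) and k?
lcm(l, z) | k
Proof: f | a and a | f, therefore f = a. a = k, so f = k. Because l | f and z | f, lcm(l, z) | f. Since f = k, lcm(l, z) | k.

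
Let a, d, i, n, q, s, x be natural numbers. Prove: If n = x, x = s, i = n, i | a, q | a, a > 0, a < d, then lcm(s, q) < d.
n = x and x = s, hence n = s. Since i = n and i | a, n | a. Since n = s, s | a. q | a, so lcm(s, q) | a. a > 0, so lcm(s, q) ≤ a. Since a < d, lcm(s, q) < d.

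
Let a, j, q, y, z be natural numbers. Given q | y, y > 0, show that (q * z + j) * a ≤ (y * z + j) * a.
Since q | y and y > 0, q ≤ y. Then q * z ≤ y * z. Then q * z + j ≤ y * z + j. Then (q * z + j) * a ≤ (y * z + j) * a.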